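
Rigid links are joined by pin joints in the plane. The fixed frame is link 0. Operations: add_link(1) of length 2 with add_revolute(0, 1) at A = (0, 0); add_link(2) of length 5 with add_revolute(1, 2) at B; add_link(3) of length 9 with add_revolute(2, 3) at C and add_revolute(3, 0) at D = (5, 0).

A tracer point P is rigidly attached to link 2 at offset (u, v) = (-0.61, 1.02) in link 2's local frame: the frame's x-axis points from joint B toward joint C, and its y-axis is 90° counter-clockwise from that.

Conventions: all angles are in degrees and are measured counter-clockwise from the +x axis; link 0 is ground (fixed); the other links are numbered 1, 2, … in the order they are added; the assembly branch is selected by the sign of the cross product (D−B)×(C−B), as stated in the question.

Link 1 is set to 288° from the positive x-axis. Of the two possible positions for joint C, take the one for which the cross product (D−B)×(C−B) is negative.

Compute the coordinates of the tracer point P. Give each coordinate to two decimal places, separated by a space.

A=(0,0), D=(5.00,0)
B = A + 2.00·(cos288°, sin288°) = (0.6180, -1.9021)
|BD| = 4.7770
circle(B,5.00) ∩ circle(D,9.00): a=-3.4729, h=3.5970
  candidates: C₊=(-4.0000,0.0146) cross=17.183; C₋=(-1.1354,-6.5846) cross=-17.183
  branch - wants cross < 0 → take C=(-1.1354,-6.5846) (cross=-17.183)
ex = (C−B)/|BC| = (-0.3507,-0.9365); ey = (0.9365,-0.3507)
P = B + -0.61·ex + 1.02·ey = (1.7872,-1.6886)

1.79 -1.69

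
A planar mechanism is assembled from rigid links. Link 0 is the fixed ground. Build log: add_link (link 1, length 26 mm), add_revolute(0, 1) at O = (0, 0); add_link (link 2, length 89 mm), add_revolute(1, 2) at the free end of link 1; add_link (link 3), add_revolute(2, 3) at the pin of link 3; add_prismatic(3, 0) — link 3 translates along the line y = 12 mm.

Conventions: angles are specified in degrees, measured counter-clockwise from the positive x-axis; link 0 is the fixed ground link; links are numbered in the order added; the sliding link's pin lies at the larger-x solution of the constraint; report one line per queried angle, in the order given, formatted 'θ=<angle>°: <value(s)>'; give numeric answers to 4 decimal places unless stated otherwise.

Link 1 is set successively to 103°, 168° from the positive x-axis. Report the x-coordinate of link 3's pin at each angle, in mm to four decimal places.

geometry: r = 26 mm, L = 89 mm, e = 12 mm
θ=103°: crank pin P = (r cos θ, r sin θ) = (-5.848727, 25.333622)
θ=103°: h = r sin θ − e = 25.333622 − 12 = 13.333622
θ=103°: x = r cos θ + √(L² − h²) = -5.848727 + 87.995537 = 82.146810
θ=168°: crank pin P = (r cos θ, r sin θ) = (-25.431838, 5.405704)
θ=168°: h = r sin θ − e = 5.405704 − 12 = -6.594296
θ=168°: x = r cos θ + √(L² − h²) = -25.431838 + 88.755367 = 63.323530

θ=103°: 82.1468
θ=168°: 63.3235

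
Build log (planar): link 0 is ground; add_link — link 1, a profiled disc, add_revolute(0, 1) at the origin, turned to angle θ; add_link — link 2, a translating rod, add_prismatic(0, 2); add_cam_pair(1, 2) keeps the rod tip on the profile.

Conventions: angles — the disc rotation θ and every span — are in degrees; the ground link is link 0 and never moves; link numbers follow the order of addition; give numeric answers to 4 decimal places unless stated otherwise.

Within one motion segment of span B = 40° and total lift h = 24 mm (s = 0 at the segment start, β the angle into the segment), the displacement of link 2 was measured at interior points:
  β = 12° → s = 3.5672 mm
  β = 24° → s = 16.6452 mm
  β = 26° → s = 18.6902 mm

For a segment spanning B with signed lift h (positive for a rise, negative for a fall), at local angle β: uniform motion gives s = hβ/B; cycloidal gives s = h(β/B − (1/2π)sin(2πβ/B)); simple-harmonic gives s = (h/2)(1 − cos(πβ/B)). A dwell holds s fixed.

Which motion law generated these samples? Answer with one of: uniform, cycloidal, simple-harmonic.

candidates at β/B = r: uniform s = h·r (linear in β); cycloidal s = h·(r − sin(2πr)/(2π)); simple-harmonic s = (h/2)(1 − cos(πr))
β=12°: printed 3.5672 | uniform 7.2000, cycloidal 3.5672, simple-harmonic 4.9466
β=24°: printed 16.6452 | uniform 14.4000, cycloidal 16.6452, simple-harmonic 15.7082
β=26°: printed 18.6902 | uniform 15.6000, cycloidal 18.6902, simple-harmonic 17.4479
only one law matches every sample → cycloidal

cycloidal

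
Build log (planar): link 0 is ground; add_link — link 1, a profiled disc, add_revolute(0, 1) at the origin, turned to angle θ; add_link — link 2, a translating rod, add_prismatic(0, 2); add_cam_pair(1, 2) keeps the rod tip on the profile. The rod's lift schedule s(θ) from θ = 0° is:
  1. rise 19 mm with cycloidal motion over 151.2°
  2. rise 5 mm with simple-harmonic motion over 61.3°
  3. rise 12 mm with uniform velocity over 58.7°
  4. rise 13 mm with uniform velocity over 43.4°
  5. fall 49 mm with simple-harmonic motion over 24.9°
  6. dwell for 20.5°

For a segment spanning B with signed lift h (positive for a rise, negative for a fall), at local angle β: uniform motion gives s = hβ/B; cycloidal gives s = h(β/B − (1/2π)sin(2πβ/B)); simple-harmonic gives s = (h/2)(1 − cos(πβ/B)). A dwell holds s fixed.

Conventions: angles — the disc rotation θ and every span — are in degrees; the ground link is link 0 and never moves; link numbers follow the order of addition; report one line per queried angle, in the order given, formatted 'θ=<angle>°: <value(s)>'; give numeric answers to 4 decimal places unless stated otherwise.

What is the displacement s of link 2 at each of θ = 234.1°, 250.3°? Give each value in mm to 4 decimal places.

seg 1 [0°–151.2°] cycloidal, h=19: full span → s += 19 → s = 19.0000
seg 2 [151.2°–212.5°] simple-harmonic, h=5: full span → s += 5 → s = 24.0000
seg 3 [212.5°–271.2°] uniform, h=12: θ=234.1° here. β=21.6, B=58.7. 12·21.6/58.7 = 4.4157 → s = 28.4157
seg 3 [212.5°–271.2°] uniform, h=12: θ=250.3° here. β=37.8, B=58.7. 12·37.8/58.7 = 7.7274 → s = 31.7274

θ=234.1°: 28.4157
θ=250.3°: 31.7274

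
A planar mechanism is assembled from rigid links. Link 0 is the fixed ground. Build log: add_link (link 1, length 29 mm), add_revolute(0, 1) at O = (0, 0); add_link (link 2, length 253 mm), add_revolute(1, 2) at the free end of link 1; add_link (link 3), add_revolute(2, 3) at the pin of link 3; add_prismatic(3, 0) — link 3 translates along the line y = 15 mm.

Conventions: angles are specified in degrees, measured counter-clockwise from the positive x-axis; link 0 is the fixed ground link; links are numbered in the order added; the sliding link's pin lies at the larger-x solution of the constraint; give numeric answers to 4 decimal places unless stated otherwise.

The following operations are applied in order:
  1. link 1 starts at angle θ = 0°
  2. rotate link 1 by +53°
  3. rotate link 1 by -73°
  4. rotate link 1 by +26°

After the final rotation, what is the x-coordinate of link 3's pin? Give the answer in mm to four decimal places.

geometry: r = 29 mm, L = 253 mm, e = 15 mm; θ starts at 0°
rotate link 1 by +53°: θ ← 0° +53° = 53°
rotate link 1 by -73°: θ ← 53° -73° = -20°
rotate link 1 by +26°: θ ← -20° +26° = 6°
crank pin P = (r cos θ, r sin θ) = (28.841135, 3.031325)
h = r sin θ − e = 3.031325 − 15 = -11.968675
x = r cos θ + √(L² − h²) = 28.841135 + 252.716740 = 281.557875

281.5579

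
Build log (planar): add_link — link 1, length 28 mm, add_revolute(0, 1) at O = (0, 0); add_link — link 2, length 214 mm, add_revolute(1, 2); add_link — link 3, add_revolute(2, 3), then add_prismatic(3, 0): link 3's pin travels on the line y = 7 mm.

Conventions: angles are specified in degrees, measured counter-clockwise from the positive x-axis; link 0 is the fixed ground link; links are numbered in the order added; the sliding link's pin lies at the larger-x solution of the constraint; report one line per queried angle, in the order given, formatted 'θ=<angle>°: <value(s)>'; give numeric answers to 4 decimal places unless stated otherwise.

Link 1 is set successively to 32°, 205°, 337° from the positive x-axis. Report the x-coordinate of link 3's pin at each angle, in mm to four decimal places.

geometry: r = 28 mm, L = 214 mm, e = 7 mm
θ=32°: crank pin P = (r cos θ, r sin θ) = (23.745347, 14.837739)
θ=32°: h = r sin θ − e = 14.837739 − 7 = 7.837739
θ=32°: x = r cos θ + √(L² − h²) = 23.745347 + 213.856423 = 237.601770
θ=205°: crank pin P = (r cos θ, r sin θ) = (-25.376618, -11.833311)
θ=205°: h = r sin θ − e = -11.833311 − 7 = -18.833311
θ=205°: x = r cos θ + √(L² − h²) = -25.376618 + 213.169666 = 187.793048
θ=337°: crank pin P = (r cos θ, r sin θ) = (25.774136, -10.940472)
θ=337°: h = r sin θ − e = -10.940472 − 7 = -17.940472
θ=337°: x = r cos θ + √(L² − h²) = 25.774136 + 213.246663 = 239.020799

θ=32°: 237.6018
θ=205°: 187.7930
θ=337°: 239.0208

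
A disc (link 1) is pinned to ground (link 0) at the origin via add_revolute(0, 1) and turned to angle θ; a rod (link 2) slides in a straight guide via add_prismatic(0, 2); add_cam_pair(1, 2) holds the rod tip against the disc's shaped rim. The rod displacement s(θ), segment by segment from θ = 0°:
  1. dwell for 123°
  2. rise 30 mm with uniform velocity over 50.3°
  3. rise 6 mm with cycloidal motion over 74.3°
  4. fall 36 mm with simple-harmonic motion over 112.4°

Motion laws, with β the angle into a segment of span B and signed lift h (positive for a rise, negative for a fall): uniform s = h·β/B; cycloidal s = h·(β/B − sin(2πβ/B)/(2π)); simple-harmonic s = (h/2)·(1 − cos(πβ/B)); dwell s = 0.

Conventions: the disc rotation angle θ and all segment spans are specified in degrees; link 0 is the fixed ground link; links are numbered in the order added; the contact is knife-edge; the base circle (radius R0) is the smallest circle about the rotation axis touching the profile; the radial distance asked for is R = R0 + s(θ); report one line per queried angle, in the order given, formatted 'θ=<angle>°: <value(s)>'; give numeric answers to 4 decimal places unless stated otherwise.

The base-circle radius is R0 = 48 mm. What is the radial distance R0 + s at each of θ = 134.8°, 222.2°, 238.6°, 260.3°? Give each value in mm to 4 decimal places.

segment 1 (0° to 123°, dwell): s unchanged at 0.0000
θ = 134.8° falls in segment 2 (123° to 173.3°, uniform, h = 30): β = 134.8 − 123 = 11.8°, B = 50.3°; Δs = 30·11.8/50.3 = 7.0378; s = 0.0000 + 7.0378 = 7.0378
segment 2 (123° to 173.3°, uniform, h = 30) is passed completely: s = 0.0000 + (30) = 30.0000
θ = 222.2° falls in segment 3 (173.3° to 247.6°, cycloidal, h = 6): β = 222.2 − 173.3 = 48.9°, B = 74.3°; Δs = 6·(0.6581 − sin(2π·0.6581)/(2π)) = 4.7491; s = 30.0000 + 4.7491 = 34.7491
θ = 238.6° falls in segment 3 (173.3° to 247.6°, cycloidal, h = 6): β = 238.6 − 173.3 = 65.3°, B = 74.3°; Δs = 6·(0.8789 − sin(2π·0.8789)/(2π)) = 5.9318; s = 30.0000 + 5.9318 = 35.9318
segment 3 (173.3° to 247.6°, cycloidal, h = 6) is passed completely: s = 30.0000 + (6) = 36.0000
θ = 260.3° falls in segment 4 (247.6° to 360°, simple-harmonic, h = -36): β = 260.3 − 247.6 = 12.7°, B = 112.4°; Δs = -36/2·(1 − cos(π·0.1130)) = -1.1222; s = 36.0000 − 1.1222 = 34.8778
θ=134.8°: R = R0 + s = 48 + 7.0378 = 55.0378
θ=222.2°: R = R0 + s = 48 + 34.7491 = 82.7491
θ=238.6°: R = R0 + s = 48 + 35.9318 = 83.9318
θ=260.3°: R = R0 + s = 48 + 34.8778 = 82.8778

θ=134.8°: 55.0378
θ=222.2°: 82.7491
θ=238.6°: 83.9318
θ=260.3°: 82.8778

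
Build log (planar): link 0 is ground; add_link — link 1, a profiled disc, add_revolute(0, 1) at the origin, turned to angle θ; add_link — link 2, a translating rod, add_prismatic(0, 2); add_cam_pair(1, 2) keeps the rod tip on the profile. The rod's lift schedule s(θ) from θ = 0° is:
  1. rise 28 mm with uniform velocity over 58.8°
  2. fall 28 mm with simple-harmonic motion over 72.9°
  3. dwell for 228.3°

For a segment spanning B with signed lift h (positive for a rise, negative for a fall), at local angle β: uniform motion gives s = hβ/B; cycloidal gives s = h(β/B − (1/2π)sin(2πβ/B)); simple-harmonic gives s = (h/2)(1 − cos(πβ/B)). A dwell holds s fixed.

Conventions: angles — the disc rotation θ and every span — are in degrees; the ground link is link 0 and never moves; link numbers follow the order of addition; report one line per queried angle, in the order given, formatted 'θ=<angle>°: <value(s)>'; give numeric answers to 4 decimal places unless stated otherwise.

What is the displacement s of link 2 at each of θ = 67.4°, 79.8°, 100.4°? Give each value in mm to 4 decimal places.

seg 1 [0°–58.8°] uniform, h=28: full span → s += 28 → s = 28.0000
seg 2 [58.8°–131.7°] simple-harmonic, h=-28: θ=67.4° here. β=8.6, B=72.9. -28/2·(1 − cos(π·0.1180)) = -0.9505 → s = 27.0495
seg 2 [58.8°–131.7°] simple-harmonic, h=-28: θ=79.8° here. β=21, B=72.9. -28/2·(1 − cos(π·0.2881)) = -5.3522 → s = 22.6478
seg 2 [58.8°–131.7°] simple-harmonic, h=-28: θ=100.4° here. β=41.6, B=72.9. -28/2·(1 − cos(π·0.5706)) = -17.0817 → s = 10.9183

θ=67.4°: 27.0495
θ=79.8°: 22.6478
θ=100.4°: 10.9183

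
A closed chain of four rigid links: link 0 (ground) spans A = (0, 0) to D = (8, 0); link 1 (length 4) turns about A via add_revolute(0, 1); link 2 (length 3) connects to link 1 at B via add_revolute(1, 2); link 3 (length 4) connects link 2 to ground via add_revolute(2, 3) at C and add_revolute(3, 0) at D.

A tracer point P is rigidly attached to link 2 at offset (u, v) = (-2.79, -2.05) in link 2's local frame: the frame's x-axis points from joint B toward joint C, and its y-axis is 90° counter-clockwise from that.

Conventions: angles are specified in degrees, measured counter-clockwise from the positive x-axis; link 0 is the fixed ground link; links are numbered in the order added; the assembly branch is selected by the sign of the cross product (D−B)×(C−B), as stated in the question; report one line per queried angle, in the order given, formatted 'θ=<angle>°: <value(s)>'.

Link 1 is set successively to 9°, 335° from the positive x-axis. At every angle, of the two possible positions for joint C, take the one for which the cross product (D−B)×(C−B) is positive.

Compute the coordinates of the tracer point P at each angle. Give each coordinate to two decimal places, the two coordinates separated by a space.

A=(0,0), D=(8.00,0)
θ=9°: B = A + 4.00·(cos9°, sin9°) = (3.9508, 0.6257)
θ=9°: |BD| = 4.0973
θ=9°: circle(B,3.00) ∩ circle(D,4.00): a=1.1944, h=2.7520
θ=9°:   candidates: C₊=(5.5515,3.1630) cross=11.276; C₋=(4.7109,-2.2764) cross=-11.276
θ=9°:   branch + wants cross > 0 → take C=(5.5515,3.1630) (cross=11.276)
θ=9°: ex = (C−B)/|BC| = (0.5336,0.8458); ey = (-0.8458,0.5336)
θ=9°: P = B + -2.79·ex + -2.05·ey = (4.1959,-2.8277)
θ=335°: B = A + 4.00·(cos335°, sin335°) = (3.6252, -1.6905)
θ=335°: |BD| = 4.6900
θ=335°: circle(B,3.00) ∩ circle(D,4.00): a=1.5987, h=2.5385
θ=335°:   candidates: C₊=(4.2015,1.2537) cross=11.906; C₋=(6.0315,-3.4821) cross=-11.906
θ=335°:   branch + wants cross > 0 → take C=(4.2015,1.2537) (cross=11.906)
θ=335°: ex = (C−B)/|BC| = (0.1921,0.9814); ey = (-0.9814,0.1921)
θ=335°: P = B + -2.79·ex + -2.05·ey = (5.1011,-4.8223)

θ=9°: 4.20 -2.83
θ=335°: 5.10 -4.82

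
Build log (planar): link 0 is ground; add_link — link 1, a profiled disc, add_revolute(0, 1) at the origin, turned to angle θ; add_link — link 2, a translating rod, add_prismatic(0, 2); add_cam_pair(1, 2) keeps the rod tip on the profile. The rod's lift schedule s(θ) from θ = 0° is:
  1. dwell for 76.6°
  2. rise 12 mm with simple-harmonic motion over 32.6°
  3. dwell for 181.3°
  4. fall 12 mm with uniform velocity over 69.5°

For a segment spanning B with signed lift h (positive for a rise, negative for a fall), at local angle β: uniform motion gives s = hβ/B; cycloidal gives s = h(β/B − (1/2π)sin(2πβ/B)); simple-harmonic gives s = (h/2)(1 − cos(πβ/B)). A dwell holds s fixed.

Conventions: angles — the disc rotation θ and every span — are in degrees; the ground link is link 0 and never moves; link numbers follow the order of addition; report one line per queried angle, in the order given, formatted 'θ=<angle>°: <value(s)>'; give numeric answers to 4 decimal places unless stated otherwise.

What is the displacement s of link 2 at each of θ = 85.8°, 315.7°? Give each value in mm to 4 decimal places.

seg 1 [0°–76.6°] dwell: s stays 0.0000
seg 2 [76.6°–109.2°] simple-harmonic, h=12: θ=85.8° here. β=9.2, B=32.6. 12/2·(1 − cos(π·0.2822)) = 2.2076 → s = 2.2076
seg 2 [76.6°–109.2°] simple-harmonic, h=12: full span → s += 12 → s = 12.0000
seg 3 [109.2°–290.5°] dwell: s stays 12.0000
seg 4 [290.5°–360°] uniform, h=-12: θ=315.7° here. β=25.2, B=69.5. -12·25.2/69.5 = -4.3511 → s = 7.6489

θ=85.8°: 2.2076
θ=315.7°: 7.6489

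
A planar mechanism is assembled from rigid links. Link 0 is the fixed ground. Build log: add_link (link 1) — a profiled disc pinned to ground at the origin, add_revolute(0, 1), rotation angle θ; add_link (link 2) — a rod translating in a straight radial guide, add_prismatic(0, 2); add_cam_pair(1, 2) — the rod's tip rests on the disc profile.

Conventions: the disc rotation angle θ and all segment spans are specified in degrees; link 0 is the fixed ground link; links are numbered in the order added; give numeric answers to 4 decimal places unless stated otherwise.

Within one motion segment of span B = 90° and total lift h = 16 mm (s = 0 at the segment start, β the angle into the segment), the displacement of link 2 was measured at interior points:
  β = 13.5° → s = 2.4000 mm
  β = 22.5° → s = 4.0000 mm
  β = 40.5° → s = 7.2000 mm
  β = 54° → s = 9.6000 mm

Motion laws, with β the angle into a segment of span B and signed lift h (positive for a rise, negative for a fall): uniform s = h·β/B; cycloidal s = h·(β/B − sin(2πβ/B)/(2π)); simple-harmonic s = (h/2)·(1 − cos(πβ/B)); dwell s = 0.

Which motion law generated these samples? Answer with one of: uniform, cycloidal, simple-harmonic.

candidates at β/B = r: uniform s = h·r (linear in β); cycloidal s = h·(r − sin(2πr)/(2π)); simple-harmonic s = (h/2)(1 − cos(πr))
β=13.5°: printed 2.4000 | uniform 2.4000, cycloidal 0.3399, simple-harmonic 0.8719
β=22.5°: printed 4.0000 | uniform 4.0000, cycloidal 1.4535, simple-harmonic 2.3431
β=40.5°: printed 7.2000 | uniform 7.2000, cycloidal 6.4131, simple-harmonic 6.7485
β=54°: printed 9.6000 | uniform 9.6000, cycloidal 11.0968, simple-harmonic 10.4721
only one law matches every sample → uniform

uniform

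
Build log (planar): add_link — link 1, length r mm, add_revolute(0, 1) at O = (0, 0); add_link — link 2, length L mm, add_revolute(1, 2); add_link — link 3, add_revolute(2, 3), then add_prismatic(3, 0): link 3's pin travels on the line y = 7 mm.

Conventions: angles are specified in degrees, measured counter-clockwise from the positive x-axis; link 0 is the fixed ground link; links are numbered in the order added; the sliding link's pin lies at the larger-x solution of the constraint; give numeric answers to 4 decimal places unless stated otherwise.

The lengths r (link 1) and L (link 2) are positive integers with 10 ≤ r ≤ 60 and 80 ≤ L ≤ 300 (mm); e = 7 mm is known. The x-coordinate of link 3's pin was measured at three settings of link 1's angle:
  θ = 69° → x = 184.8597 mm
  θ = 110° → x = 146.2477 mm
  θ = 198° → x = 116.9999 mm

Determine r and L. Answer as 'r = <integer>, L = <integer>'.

constraint per measurement: (x − r cos θ)² + (r sin θ − e)² = L²
subtracting the θ₁ and θ₂ equations cancels the r² and L² terms:
r = (x₁² − x₂²) / (2[(x₁cos θ₁ + e sin θ₁) − (x₂cos θ₂ + e sin θ₂)]) = 55.0000 → r = 55
L² = (x₁ − r cos θ₁)² + (r sin θ₁ − e)² = 29240.9947 → L = 171.0000 → L = 171
check at θ₃=198°: x = 116.9999 (printed 116.9999) ✓

r = 55, L = 171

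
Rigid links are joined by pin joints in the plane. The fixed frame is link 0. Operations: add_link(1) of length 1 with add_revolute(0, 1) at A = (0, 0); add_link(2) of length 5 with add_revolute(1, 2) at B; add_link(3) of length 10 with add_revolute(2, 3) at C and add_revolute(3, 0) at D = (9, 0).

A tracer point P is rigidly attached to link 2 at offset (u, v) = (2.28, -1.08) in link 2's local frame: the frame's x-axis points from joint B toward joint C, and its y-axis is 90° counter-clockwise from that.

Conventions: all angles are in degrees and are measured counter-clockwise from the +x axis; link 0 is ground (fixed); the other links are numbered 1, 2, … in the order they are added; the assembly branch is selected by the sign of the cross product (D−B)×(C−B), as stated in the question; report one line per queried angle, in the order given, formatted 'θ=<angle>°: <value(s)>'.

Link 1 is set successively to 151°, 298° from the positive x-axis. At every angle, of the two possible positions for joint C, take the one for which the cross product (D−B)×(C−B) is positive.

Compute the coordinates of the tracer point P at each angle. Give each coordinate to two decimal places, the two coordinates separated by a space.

A=(0,0), D=(9.00,0)
θ=151°: B = A + 1.00·(cos151°, sin151°) = (-0.8746, 0.4848)
θ=151°: |BD| = 9.8865
θ=151°: circle(B,5.00) ∩ circle(D,10.00): a=1.1502, h=4.8659
θ=151°:   candidates: C₊=(0.5128,5.2885) cross=48.107; C₋=(0.0356,-4.4316) cross=-48.107
θ=151°:   branch + wants cross > 0 → take C=(0.5128,5.2885) (cross=48.107)
θ=151°: ex = (C−B)/|BC| = (0.2775,0.9607); ey = (-0.9607,0.2775)
θ=151°: P = B + 2.28·ex + -1.08·ey = (0.7956,2.3756)
θ=298°: B = A + 1.00·(cos298°, sin298°) = (0.4695, -0.8829)
θ=298°: |BD| = 8.5761
θ=298°: circle(B,5.00) ∩ circle(D,10.00): a=-0.0846, h=4.9993
θ=298°:   candidates: C₊=(-0.1293,4.0811) cross=42.874; C₋=(0.9001,-5.8644) cross=-42.874
θ=298°:   branch + wants cross > 0 → take C=(-0.1293,4.0811) (cross=42.874)
θ=298°: ex = (C−B)/|BC| = (-0.1198,0.9928); ey = (-0.9928,-0.1198)
θ=298°: P = B + 2.28·ex + -1.08·ey = (1.2686,1.5100)

θ=151°: 0.80 2.38
θ=298°: 1.27 1.51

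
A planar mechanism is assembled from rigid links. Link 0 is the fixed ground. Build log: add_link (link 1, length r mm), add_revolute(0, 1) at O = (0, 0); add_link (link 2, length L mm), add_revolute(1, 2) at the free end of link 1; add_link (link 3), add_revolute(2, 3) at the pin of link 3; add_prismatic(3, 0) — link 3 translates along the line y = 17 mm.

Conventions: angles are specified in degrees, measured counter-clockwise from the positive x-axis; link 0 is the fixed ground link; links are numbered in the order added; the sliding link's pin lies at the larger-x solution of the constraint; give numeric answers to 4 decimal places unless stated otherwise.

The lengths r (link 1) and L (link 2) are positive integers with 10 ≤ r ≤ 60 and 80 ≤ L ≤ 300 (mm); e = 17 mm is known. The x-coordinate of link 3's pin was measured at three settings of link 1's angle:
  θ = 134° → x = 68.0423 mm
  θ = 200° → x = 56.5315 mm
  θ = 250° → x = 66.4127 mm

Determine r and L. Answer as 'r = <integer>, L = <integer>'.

constraint per measurement: (x − r cos θ)² + (r sin θ − e)² = L²
subtracting the θ₁ and θ₂ equations cancels the r² and L² terms:
r = (x₁² − x₂²) / (2[(x₁cos θ₁ + e sin θ₁) − (x₂cos θ₂ + e sin θ₂)]) = 29.9998 → r = 30
L² = (x₁ − r cos θ₁)² + (r sin θ₁ − e)² = 7920.9972 → L = 89.0000 → L = 89
check at θ₃=250°: x = 66.4127 (printed 66.4127) ✓

r = 30, L = 89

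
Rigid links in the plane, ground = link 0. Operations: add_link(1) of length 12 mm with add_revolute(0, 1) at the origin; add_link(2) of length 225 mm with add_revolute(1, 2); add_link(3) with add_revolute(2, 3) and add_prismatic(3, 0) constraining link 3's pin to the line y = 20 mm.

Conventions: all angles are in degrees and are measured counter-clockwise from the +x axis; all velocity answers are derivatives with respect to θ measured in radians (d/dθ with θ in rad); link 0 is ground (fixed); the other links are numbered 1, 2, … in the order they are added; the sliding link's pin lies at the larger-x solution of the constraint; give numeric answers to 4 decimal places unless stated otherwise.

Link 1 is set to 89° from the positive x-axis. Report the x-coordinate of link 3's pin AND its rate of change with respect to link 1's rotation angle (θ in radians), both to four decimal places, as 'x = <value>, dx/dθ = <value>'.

geometry: r = 12 mm, L = 225 mm, e = 20 mm
crank pin P = (r cos θ, r sin θ) = (0.209429, 11.998172)
h = r sin θ − e = 11.998172 − 20 = -8.001828
x = r cos θ + √(L² − h²) = 0.209429 + 224.857668 = 225.067097
dx/dθ = −r sin θ − h·r cos θ/√(L² − h²) (θ in radians; h = -8.001828) = -11.990720

x = 225.0671, dx/dθ = -11.9907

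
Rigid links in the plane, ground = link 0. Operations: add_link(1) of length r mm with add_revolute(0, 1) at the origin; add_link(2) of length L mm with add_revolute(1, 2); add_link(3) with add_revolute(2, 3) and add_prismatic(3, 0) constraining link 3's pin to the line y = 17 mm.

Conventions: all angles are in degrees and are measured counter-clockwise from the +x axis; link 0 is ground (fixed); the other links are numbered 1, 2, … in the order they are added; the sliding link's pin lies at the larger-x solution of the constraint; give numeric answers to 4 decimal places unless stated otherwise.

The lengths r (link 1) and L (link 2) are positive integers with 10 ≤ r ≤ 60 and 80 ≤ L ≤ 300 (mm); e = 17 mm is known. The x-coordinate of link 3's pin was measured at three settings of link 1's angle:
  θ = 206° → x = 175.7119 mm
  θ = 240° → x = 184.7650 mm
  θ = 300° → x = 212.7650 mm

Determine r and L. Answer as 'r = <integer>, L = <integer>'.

constraint per measurement: (x − r cos θ)² + (r sin θ − e)² = L²
subtracting the θ₁ and θ₂ equations cancels the r² and L² terms:
r = (x₁² − x₂²) / (2[(x₁cos θ₁ + e sin θ₁) − (x₂cos θ₂ + e sin θ₂)]) = 27.9997 → r = 28
L² = (x₁ − r cos θ₁)² + (r sin θ₁ − e)² = 41209.0145 → L = 203.0000 → L = 203
check at θ₃=300°: x = 212.7650 (printed 212.7650) ✓

r = 28, L = 203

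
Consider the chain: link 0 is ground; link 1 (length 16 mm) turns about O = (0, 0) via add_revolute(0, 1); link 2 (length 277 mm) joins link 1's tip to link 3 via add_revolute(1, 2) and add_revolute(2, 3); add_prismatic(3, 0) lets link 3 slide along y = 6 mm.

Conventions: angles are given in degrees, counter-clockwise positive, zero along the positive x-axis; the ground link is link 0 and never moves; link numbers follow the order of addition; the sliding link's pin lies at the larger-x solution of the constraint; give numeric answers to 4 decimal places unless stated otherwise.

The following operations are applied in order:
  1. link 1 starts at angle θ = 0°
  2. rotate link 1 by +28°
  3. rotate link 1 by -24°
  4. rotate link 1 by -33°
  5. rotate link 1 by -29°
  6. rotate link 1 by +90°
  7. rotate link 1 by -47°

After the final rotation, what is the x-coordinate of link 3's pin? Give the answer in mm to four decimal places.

geometry: r = 16 mm, L = 277 mm, e = 6 mm; θ starts at 0°
rotate link 1 by +28°: θ ← 0° +28° = 28°
rotate link 1 by -24°: θ ← 28° -24° = 4°
rotate link 1 by -33°: θ ← 4° -33° = -29°
rotate link 1 by -29°: θ ← -29° -29° = -58°
rotate link 1 by +90°: θ ← -58° +90° = 32°
rotate link 1 by -47°: θ ← 32° -47° = -15°
crank pin P = (r cos θ, r sin θ) = (15.454813, -4.141105)
h = r sin θ − e = -4.141105 − 6 = -10.141105
x = r cos θ + √(L² − h²) = 15.454813 + 276.814302 = 292.269116

292.2691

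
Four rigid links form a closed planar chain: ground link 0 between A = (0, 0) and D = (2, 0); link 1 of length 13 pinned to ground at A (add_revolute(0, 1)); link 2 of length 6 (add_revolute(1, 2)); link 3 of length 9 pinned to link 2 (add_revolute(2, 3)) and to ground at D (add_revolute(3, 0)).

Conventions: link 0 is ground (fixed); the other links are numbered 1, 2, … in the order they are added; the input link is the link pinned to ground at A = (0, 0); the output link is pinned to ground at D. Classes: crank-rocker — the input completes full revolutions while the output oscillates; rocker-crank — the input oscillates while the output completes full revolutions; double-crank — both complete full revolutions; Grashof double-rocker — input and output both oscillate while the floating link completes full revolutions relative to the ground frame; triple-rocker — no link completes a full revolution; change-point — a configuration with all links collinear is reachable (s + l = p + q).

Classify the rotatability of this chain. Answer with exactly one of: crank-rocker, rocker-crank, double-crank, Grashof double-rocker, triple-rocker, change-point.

lengths: ground=2, input=13, coupler=6, output=9
sorted: s=2 (shortest), l=13 (longest), p+q=15
s + l = 15 vs p + q = 15
s + l = p + q → change-point (collinear configuration reachable)

change-point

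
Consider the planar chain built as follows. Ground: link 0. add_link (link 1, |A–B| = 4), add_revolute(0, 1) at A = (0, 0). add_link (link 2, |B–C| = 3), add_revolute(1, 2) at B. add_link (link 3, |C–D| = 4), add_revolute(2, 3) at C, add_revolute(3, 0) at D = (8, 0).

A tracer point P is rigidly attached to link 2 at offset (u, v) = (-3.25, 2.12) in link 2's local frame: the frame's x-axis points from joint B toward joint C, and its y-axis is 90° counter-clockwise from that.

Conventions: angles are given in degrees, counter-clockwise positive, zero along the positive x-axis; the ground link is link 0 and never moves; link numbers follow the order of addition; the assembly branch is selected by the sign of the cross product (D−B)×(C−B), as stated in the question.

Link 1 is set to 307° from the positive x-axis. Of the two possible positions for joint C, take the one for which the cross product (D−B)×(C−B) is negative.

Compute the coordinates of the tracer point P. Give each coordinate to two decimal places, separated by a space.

A=(0,0), D=(8.00,0)
B = A + 4.00·(cos307°, sin307°) = (2.4073, -3.1945)
|BD| = 6.4408
circle(B,3.00) ∩ circle(D,4.00): a=2.6770, h=1.3542
  candidates: C₊=(4.0601,-0.6909) cross=8.722; C₋=(5.4034,-3.0427) cross=-8.722
  branch - wants cross < 0 → take C=(5.4034,-3.0427) (cross=-8.722)
ex = (C−B)/|BC| = (0.9987,0.0506); ey = (-0.0506,0.9987)
P = B + -3.25·ex + 2.12·ey = (-0.9459,-1.2418)

-0.95 -1.24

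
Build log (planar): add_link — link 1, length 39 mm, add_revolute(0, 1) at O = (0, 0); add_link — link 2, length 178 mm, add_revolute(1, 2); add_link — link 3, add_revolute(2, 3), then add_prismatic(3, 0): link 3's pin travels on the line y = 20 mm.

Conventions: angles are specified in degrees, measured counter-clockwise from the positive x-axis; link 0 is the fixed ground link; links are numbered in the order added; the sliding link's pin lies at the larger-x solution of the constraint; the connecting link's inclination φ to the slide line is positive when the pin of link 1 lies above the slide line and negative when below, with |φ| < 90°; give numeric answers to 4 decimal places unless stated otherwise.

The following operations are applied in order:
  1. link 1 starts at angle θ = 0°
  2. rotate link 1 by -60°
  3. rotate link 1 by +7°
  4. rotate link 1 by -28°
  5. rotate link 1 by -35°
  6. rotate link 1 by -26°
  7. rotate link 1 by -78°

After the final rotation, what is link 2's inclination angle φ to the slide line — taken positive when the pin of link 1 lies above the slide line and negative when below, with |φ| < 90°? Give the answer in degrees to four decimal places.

geometry: r = 39 mm, L = 178 mm, e = 20 mm; θ starts at 0°
rotate link 1 by -60°: θ ← 0° -60° = -60°
rotate link 1 by +7°: θ ← -60° +7° = -53°
rotate link 1 by -28°: θ ← -53° -28° = -81°
rotate link 1 by -35°: θ ← -81° -35° = -116°
rotate link 1 by -26°: θ ← -116° -26° = -142°
rotate link 1 by -78°: θ ← -142° -78° = -220°
h = r sin θ − e = 25.068717 − 20 = 5.068717
sin φ = h / L = 5.068717 / 178 = 0.02847594
φ = arcsin(0.02847594) = 1.631772°

1.6318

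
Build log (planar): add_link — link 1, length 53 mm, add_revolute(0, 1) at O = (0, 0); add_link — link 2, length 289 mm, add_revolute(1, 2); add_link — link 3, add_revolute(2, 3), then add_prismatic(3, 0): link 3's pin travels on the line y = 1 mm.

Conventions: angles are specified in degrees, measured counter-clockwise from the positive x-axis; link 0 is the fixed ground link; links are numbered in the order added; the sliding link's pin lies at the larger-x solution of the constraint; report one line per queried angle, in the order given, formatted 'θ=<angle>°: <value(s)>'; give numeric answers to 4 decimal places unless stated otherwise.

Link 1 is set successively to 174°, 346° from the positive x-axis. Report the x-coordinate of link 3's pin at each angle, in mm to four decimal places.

geometry: r = 53 mm, L = 289 mm, e = 1 mm
θ=174°: crank pin P = (r cos θ, r sin θ) = (-52.709660, 5.540009)
θ=174°: h = r sin θ − e = 5.540009 − 1 = 4.540009
θ=174°: x = r cos θ + √(L² − h²) = -52.709660 + 288.964337 = 236.254677
θ=346°: crank pin P = (r cos θ, r sin θ) = (51.425673, -12.821860)
θ=346°: h = r sin θ − e = -12.821860 − 1 = -13.821860
θ=346°: x = r cos θ + √(L² − h²) = 51.425673 + 288.669285 = 340.094959

θ=174°: 236.2547
θ=346°: 340.0950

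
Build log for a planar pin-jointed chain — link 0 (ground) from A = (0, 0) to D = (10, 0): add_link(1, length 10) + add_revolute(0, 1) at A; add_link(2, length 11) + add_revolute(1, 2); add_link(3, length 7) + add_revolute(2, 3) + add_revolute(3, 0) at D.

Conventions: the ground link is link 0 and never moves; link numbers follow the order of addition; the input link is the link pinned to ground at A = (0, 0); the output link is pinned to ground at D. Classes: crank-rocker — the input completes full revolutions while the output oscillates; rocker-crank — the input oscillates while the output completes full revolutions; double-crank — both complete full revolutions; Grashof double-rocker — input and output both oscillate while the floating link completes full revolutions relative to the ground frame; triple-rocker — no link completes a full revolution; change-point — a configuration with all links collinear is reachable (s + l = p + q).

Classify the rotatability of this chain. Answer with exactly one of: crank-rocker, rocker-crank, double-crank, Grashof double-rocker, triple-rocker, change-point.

lengths: ground=10, input=10, coupler=11, output=7
sorted: s=7 (shortest), l=11 (longest), p+q=20
s + l = 18 vs p + q = 20
s + l < p + q (Grashof) with shortest = output link → rocker-crank

rocker-crank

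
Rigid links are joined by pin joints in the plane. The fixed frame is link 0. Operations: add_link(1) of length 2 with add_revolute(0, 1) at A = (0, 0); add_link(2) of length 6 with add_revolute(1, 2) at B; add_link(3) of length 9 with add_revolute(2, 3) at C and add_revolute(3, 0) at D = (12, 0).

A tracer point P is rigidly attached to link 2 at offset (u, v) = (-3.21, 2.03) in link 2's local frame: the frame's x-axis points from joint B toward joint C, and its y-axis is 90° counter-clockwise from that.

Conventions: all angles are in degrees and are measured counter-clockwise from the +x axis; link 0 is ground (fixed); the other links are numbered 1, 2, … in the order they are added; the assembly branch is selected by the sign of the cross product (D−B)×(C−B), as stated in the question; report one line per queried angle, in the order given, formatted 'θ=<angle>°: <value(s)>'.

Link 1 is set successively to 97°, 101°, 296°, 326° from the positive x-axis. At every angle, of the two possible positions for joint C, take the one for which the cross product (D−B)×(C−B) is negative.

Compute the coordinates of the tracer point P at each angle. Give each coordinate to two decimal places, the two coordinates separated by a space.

A=(0,0), D=(12.00,0)
θ=97°: B = A + 2.00·(cos97°, sin97°) = (-0.2437, 1.9851)
θ=97°: |BD| = 12.4036
θ=97°: circle(B,6.00) ∩ circle(D,9.00): a=4.3878, h=4.0923
θ=97°:   candidates: C₊=(4.7425,5.3224) cross=50.759; C₋=(3.4326,-2.7567) cross=-50.759
θ=97°:   branch - wants cross < 0 → take C=(3.4326,-2.7567) (cross=-50.759)
θ=97°: ex = (C−B)/|BC| = (0.6127,-0.7903); ey = (0.7903,0.6127)
θ=97°: P = B + -3.21·ex + 2.03·ey = (-0.6063,5.7658)
θ=101°: B = A + 2.00·(cos101°, sin101°) = (-0.3816, 1.9633)
θ=101°: |BD| = 12.5363
θ=101°: circle(B,6.00) ∩ circle(D,9.00): a=4.4734, h=3.9986
θ=101°:   candidates: C₊=(4.6628,5.2120) cross=50.128; C₋=(3.4103,-2.6866) cross=-50.128
θ=101°:   branch - wants cross < 0 → take C=(3.4103,-2.6866) (cross=-50.128)
θ=101°: ex = (C−B)/|BC| = (0.6320,-0.7750); ey = (0.7750,0.6320)
θ=101°: P = B + -3.21·ex + 2.03·ey = (-0.8371,5.7339)
θ=296°: B = A + 2.00·(cos296°, sin296°) = (0.8767, -1.7976)
θ=296°: |BD| = 11.2676
θ=296°: circle(B,6.00) ∩ circle(D,9.00): a=3.6369, h=4.7721
θ=296°:   candidates: C₊=(3.7057,3.4936) cross=53.770; C₋=(5.2284,-5.9283) cross=-53.770
θ=296°:   branch - wants cross < 0 → take C=(5.2284,-5.9283) (cross=-53.770)
θ=296°: ex = (C−B)/|BC| = (0.7253,-0.6885); ey = (0.6885,0.7253)
θ=296°: P = B + -3.21·ex + 2.03·ey = (-0.0538,1.8847)
θ=326°: B = A + 2.00·(cos326°, sin326°) = (1.6581, -1.1184)
θ=326°: |BD| = 10.4022
θ=326°: circle(B,6.00) ∩ circle(D,9.00): a=3.0381, h=5.1740
θ=326°:   candidates: C₊=(4.1223,4.3522) cross=53.821; C₋=(5.2348,-5.9357) cross=-53.821
θ=326°:   branch - wants cross < 0 → take C=(5.2348,-5.9357) (cross=-53.821)
θ=326°: ex = (C−B)/|BC| = (0.5961,-0.8029); ey = (0.8029,0.5961)
θ=326°: P = B + -3.21·ex + 2.03·ey = (1.3744,2.6690)

θ=97°: -0.61 5.77
θ=101°: -0.84 5.73
θ=296°: -0.05 1.88
θ=326°: 1.37 2.67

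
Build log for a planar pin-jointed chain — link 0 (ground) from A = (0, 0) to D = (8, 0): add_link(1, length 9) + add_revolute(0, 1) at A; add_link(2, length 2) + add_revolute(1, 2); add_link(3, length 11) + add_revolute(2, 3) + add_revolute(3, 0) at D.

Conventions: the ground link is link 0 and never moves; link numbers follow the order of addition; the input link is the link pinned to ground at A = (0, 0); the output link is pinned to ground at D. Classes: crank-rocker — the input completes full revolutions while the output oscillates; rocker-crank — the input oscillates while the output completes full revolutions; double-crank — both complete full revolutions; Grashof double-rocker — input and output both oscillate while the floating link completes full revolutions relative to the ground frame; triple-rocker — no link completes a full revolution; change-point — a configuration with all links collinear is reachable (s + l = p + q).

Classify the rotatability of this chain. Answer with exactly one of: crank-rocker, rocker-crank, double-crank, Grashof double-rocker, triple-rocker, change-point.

lengths: ground=8, input=9, coupler=2, output=11
sorted: s=2 (shortest), l=11 (longest), p+q=17
s + l = 13 vs p + q = 17
s + l < p + q (Grashof) with shortest = coupler link → Grashof double-rocker

Grashof double-rocker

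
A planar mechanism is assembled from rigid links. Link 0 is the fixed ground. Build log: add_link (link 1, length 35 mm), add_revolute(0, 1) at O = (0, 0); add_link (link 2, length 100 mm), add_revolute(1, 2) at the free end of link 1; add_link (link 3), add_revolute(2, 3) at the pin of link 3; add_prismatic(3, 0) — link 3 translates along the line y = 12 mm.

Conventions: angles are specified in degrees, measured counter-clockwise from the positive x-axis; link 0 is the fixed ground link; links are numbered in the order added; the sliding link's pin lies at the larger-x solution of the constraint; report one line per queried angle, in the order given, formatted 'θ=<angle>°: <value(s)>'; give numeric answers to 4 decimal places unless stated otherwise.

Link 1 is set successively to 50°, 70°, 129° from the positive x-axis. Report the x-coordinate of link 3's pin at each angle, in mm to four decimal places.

geometry: r = 35 mm, L = 100 mm, e = 12 mm
θ=50°: crank pin P = (r cos θ, r sin θ) = (22.497566, 26.811556)
θ=50°: h = r sin θ − e = 26.811556 − 12 = 14.811556
θ=50°: x = r cos θ + √(L² − h²) = 22.497566 + 98.897006 = 121.394572
θ=70°: crank pin P = (r cos θ, r sin θ) = (11.970705, 32.889242)
θ=70°: h = r sin θ − e = 32.889242 − 12 = 20.889242
θ=70°: x = r cos θ + √(L² − h²) = 11.970705 + 97.793863 = 109.764568
θ=129°: crank pin P = (r cos θ, r sin θ) = (-22.026214, 27.200109)
θ=129°: h = r sin θ − e = 27.200109 − 12 = 15.200109
θ=129°: x = r cos θ + √(L² − h²) = -22.026214 + 98.838033 = 76.811819

θ=50°: 121.3946
θ=70°: 109.7646
θ=129°: 76.8118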